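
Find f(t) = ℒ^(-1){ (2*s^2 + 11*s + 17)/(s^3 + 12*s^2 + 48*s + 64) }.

Factor the denominator: s^3 + 12*s^2 + 48*s + 64 = (s + 4)^3.
Partial fraction decomposition gives [2/(s + 4)] + [-5/(s + 4)^2] + [5/(s + 4)^3].
Invert each term: 2/(s + 4) ↔ 2e^(-4t); -5/(s + 4)^2 ↔ -5t·e^(-4t); 5/(s + 4)^3 ↔ (5/2)t^2·e^(-4t).

f(t) = 5*t^2*exp(-4*t)/2 - 5*t*exp(-4*t) + 2*exp(-4*t)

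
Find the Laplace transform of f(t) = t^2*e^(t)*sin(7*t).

14*(3*s^2 - 6*s - 46)/(s^2 - 2*s + 50)^3

L{sin(7t)} = 7/(s^2 + 49).
Multiplying by e^(t) shifts s → s - 1, so L{e^(t)*sin(7*t)} = 7/((s - 1)^2 + 49).
Then apply L{t^2·g(t)} = (-1)^2 d^2/ds^2[H(s)] with H(s) = 7/((s - 1)^2 + 49):
differentiating 2 times and applying the sign gives 14*(3*s^2 - 6*s - 46)/(s^2 - 2*s + 50)^3.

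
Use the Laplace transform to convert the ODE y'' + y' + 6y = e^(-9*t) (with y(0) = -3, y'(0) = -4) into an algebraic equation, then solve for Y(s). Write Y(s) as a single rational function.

Transform both sides with L{·}.
With L{y''} = s^2 Y - s·y(0) - y'(0) and L{y'} = sY - y(0), with y(0) = -3, y'(0) = -4: the LHS transforms to (s^2 + s + 6)Y - (-3*s - 7).
The right side is L{e^(-9*t)} = 1/(s + 9).
So (s^2 + s + 6)Y = 1/(s + 9) + (-3*s - 7).
Solve for Y(s) and write it as one ratio of polynomials.

Y(s) = (-3*s^2 - 34*s - 62)/(s^3 + 10*s^2 + 15*s + 54)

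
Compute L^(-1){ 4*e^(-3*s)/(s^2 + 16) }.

Heaviside(t - 3)*(sin(4*t - 12))

The factor e^(-3s) signals a time shift by c = 3 (second shifting theorem).
L{sin(4t)} = 4/(s^2 + 16), so L^-1{4/(s^2 + 16)} = sin(4*t).
Hence the inverse is u(t - 3) times that function evaluated at t - 3.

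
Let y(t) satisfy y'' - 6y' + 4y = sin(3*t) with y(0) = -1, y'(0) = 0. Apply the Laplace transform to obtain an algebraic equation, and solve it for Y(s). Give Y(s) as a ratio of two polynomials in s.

Y(s) = (-s^3 + 6*s^2 - 9*s + 57)/(s^4 - 6*s^3 + 13*s^2 - 54*s + 36)

Laplace-transform each side.
Using L{y''} = s^2 Y - s·y(0) - y'(0) and L{y'} = sY - y(0), with y(0) = -1, y'(0) = 0, the left side becomes (s^2 - 6*s + 4)Y - (-s + 6).
The right side is L{sin(3*t)} = 3/(s^2 + 9).
So (s^2 - 6*s + 4)Y = 3/(s^2 + 9) + (-s + 6).
Solve for Y(s) and write it as one ratio of polynomials.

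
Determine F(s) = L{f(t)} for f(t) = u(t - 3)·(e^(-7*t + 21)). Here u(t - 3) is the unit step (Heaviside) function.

By the second shifting theorem, L{u(t - c)·g(t - c)} = e^(-cs)·G(s) with c = 3 and G(s) = L{g(t)}.
L{e^(-7t)} = 1/(s + 7).

F(s) = exp(-3*s)/(s + 7)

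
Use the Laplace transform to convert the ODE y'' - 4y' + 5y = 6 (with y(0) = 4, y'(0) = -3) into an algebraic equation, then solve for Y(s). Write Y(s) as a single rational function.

Transform both sides with L{·}.
With L{y''} = s^2 Y - s·y(0) - y'(0) and L{y'} = sY - y(0), with y(0) = 4, y'(0) = -3: the LHS transforms to (s^2 - 4*s + 5)Y - (4*s - 19).
The right side is L{6} = 6/s.
So (s^2 - 4*s + 5)Y = 6/s + (4*s - 19).
Solve for Y(s) and write it as one ratio of polynomials.

Y(s) = (4*s^2 - 19*s + 6)/(s^3 - 4*s^2 + 5*s)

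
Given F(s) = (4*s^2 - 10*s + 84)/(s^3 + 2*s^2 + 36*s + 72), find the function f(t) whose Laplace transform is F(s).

Factor the denominator: s^3 + 2*s^2 + 36*s + 72 = (s + 2)*(s^2 + 36).
Partial fraction decomposition gives [3/(s + 2)] + [s/(s^2 + 36)] + [-12/(s^2 + 36)].
Invert each term: 3/(s + 2) ↔ 3e^(-2t); 1·s/(s^2 + 36) ↔ cos(6t); -2·6/(s^2 + 36) ↔ -2sin(6t).

f(t) = -2*sin(6*t) + cos(6*t) + 3*exp(-2*t)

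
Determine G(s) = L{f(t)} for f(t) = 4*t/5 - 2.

By linearity of the Laplace transform, transform each term separately.
L{-2} = -2/s; (4/5)·[L{t} = 1!/s^2 = 1/s^2].

G(s) = -2/s + 4/(5*s^2)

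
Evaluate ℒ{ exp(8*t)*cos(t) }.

L{cos(t)} = s/(s^2 + 1).
By the first shifting theorem, multiplying by e^(8t) replaces s with s - 8.

(s - 8)/((s - 8)^2 + 1)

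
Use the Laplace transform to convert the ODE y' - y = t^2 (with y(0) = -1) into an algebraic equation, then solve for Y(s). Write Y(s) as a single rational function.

Apply the Laplace transform to the equation.
The derivative rules (L{y'} = sY - y(0) = sY - (-1)) turn the left side into (s - 1)Y - (-1).
The right side is L{t^2} = 2/s^3.
So (s - 1)Y = 2/s^3 + (-1).
Divide through and combine into a single rational function.

Y(s) = (-s^3 + 2)/(s^4 - s^3)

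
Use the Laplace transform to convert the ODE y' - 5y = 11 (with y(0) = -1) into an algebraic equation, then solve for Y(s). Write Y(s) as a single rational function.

Take the Laplace transform of both sides.
The derivative rules (L{y'} = sY - y(0) = sY - (-1)) turn the left side into (s - 5)Y - (-1).
The right side is L{11} = 11/s.
So (s - 5)Y = 11/s + (-1).
Divide through and combine into a single rational function.

Y(s) = (-s + 11)/(s^2 - 5*s)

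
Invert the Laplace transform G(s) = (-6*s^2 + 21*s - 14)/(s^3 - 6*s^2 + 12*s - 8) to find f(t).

f(t) = 2*t^2*exp(2*t) - 3*t*exp(2*t) - 6*exp(2*t)

Factor the denominator: s^3 - 6*s^2 + 12*s - 8 = (s - 2)^3.
Partial fraction decomposition gives [-6/(s - 2)] + [-3/(s - 2)^2] + [4/(s - 2)^3].
Invert each term: -6/(s - 2) ↔ -6e^(2t); -3/(s - 2)^2 ↔ -3t·e^(2t); 4/(s - 2)^3 ↔ (2)t^2·e^(2t).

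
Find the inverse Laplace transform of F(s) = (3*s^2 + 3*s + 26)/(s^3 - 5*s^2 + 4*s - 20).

4*exp(5*t) - sin(2*t) - cos(2*t)

Factor the denominator: s^3 - 5*s^2 + 4*s - 20 = (s - 5)*(s^2 + 4).
Partial fraction decomposition gives [4/(s - 5)] + [-s/(s^2 + 4)] + [-2/(s^2 + 4)].
Invert each term: 4/(s - 5) ↔ 4e^(5t); -1·s/(s^2 + 4) ↔ -cos(2t); -1·2/(s^2 + 4) ↔ -sin(2t).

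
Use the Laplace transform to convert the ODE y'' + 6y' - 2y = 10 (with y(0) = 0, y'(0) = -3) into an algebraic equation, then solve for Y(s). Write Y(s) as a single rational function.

Y(s) = (-3*s + 10)/(s^3 + 6*s^2 - 2*s)

Transform both sides with L{·}.
With L{y''} = s^2 Y - s·y(0) - y'(0) and L{y'} = sY - y(0), with y(0) = 0, y'(0) = -3: the LHS transforms to (s^2 + 6*s - 2)Y - (-3).
The right side is L{10} = 10/s.
So (s^2 + 6*s - 2)Y = 10/s + (-3).
Divide through and combine into a single rational function.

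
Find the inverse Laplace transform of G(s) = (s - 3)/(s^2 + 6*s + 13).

Complete the square in the denominator: s^2 + 6*s + 13 = (s + 3)^2 + 2^2.
Split the numerator to match: s - 3 = 1·(s + 3) - 3·2.
Invert each term: 1·(s + 3)/((s + 3)^2 + 4) ↔ e^(-3t)cos(2t); -3·2/((s + 3)^2 + 4) ↔ -3e^(-3t)sin(2t).

-3*exp(-3*t)*sin(2*t) + exp(-3*t)*cos(2*t)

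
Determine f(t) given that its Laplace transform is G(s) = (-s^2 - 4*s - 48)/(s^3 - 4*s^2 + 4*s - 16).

Factor the denominator: s^3 - 4*s^2 + 4*s - 16 = (s - 4)*(s^2 + 4).
Partial fraction decomposition gives [-4/(s - 4)] + [3*s/(s^2 + 4)] + [8/(s^2 + 4)].
Invert each term: -4/(s - 4) ↔ -4e^(4t); 3·s/(s^2 + 4) ↔ 3cos(2t); 4·2/(s^2 + 4) ↔ 4sin(2t).

f(t) = -4*exp(4*t) + 4*sin(2*t) + 3*cos(2*t)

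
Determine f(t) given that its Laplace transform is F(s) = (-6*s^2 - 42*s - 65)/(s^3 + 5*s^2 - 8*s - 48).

f(t) = -t*exp(-4*t) - 5*exp(3*t) - exp(-4*t)

Factor the denominator: s^3 + 5*s^2 - 8*s - 48 = (s - 3)*(s + 4)^2.
Partial fraction decomposition gives [-1/(s + 4)] + [-1/(s + 4)^2] + [-5/(s - 3)].
Invert each term: -1/(s + 4) ↔ -e^(-4t); -1/(s + 4)^2 ↔ -t·e^(-4t); -5/(s - 3) ↔ -5e^(3t).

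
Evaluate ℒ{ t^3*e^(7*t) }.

L{t^3} = 3!/s^4 = 6/s^4.
By the first shifting theorem, multiplying by e^(7t) replaces s with s - 7.

6/(s - 7)^4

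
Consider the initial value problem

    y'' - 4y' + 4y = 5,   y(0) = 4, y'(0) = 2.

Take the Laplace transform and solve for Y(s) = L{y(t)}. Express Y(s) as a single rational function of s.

Take the Laplace transform of both sides.
The derivative rules (L{y''} = s^2 Y - s·y(0) - y'(0) and L{y'} = sY - y(0), with y(0) = 4, y'(0) = 2) turn the left side into (s^2 - 4*s + 4)Y - (4*s - 14).
The right side is L{5} = 5/s.
So (s^2 - 4*s + 4)Y = 5/s + (4*s - 14).
Solve for Y(s) and write it as one ratio of polynomials.

Y(s) = (4*s^2 - 14*s + 5)/(s^3 - 4*s^2 + 4*s)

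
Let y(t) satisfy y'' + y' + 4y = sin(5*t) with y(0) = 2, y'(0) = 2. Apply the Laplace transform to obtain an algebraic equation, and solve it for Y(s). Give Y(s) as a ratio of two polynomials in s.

Transform both sides with L{·}.
The derivative rules (L{y''} = s^2 Y - s·y(0) - y'(0) and L{y'} = sY - y(0), with y(0) = 2, y'(0) = 2) turn the left side into (s^2 + s + 4)Y - (2*s + 4).
The right side is L{sin(5*t)} = 5/(s^2 + 25).
So (s^2 + s + 4)Y = 5/(s^2 + 25) + (2*s + 4).
Solve for Y(s) and write it as one ratio of polynomials.

Y(s) = (2*s^3 + 4*s^2 + 50*s + 105)/(s^4 + s^3 + 29*s^2 + 25*s + 100)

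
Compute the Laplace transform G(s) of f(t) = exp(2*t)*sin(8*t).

L{sin(8t)} = 8/(s^2 + 64).
By the first shifting theorem, multiplying by e^(2t) replaces s with s - 2.

G(s) = 8/((s - 2)^2 + 64)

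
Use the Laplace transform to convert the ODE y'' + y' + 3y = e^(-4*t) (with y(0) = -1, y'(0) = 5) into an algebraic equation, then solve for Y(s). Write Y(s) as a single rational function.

Y(s) = (-s^2 + 17)/(s^3 + 5*s^2 + 7*s + 12)

Laplace-transform each side.
Using L{y''} = s^2 Y - s·y(0) - y'(0) and L{y'} = sY - y(0), with y(0) = -1, y'(0) = 5, the left side becomes (s^2 + s + 3)Y - (-s + 4).
The right side is L{e^(-4*t)} = 1/(s + 4).
So (s^2 + s + 3)Y = 1/(s + 4) + (-s + 4).
Divide through and combine into a single rational function.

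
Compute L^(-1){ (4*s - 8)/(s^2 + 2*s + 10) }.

-4*exp(-t)*sin(3*t) + 4*exp(-t)*cos(3*t)

Complete the square in the denominator: s^2 + 2*s + 10 = (s + 1)^2 + 3^2.
Split the numerator to match: 4*s - 8 = 4·(s + 1) - 4·3.
Invert each term: 4·(s + 1)/((s + 1)^2 + 9) ↔ 4e^(-t)cos(3t); -4·3/((s + 1)^2 + 9) ↔ -4e^(-t)sin(3t).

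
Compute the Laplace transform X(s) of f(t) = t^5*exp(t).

X(s) = 120/(s - 1)^6

L{t^5} = 5!/s^6 = 120/s^6.
By the first shifting theorem, multiplying by e^(t) replaces s with s - 1.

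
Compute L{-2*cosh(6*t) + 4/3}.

The transform is linear, so treat each term independently.
L{4/3} = (4/3)/s; (-2)·[L{cosh(6t)} = s/(s^2 - 36)].

-2*s/(s^2 - 36) + 4/(3*s)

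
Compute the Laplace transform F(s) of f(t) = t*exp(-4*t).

L{e^(-4t)} = 1/(s + 4).
Then apply L{t·g(t)} = -d/ds[G(s)] with G(s) = 1/(s + 4):
differentiating 1 time and applying the sign gives (s + 4)^(-2).

F(s) = (s + 4)^(-2)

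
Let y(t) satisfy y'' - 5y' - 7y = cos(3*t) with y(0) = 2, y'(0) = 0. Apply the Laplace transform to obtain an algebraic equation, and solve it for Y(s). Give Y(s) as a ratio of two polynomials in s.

Apply the Laplace transform to the equation.
With L{y''} = s^2 Y - s·y(0) - y'(0) and L{y'} = sY - y(0), with y(0) = 2, y'(0) = 0: the LHS transforms to (s^2 - 5*s - 7)Y - (2*s - 10).
The right side is L{cos(3*t)} = s/(s^2 + 9).
So (s^2 - 5*s - 7)Y = s/(s^2 + 9) + (2*s - 10).
Divide through and combine into a single rational function.

Y(s) = (2*s^3 - 10*s^2 + 19*s - 90)/(s^4 - 5*s^3 + 2*s^2 - 45*s - 63)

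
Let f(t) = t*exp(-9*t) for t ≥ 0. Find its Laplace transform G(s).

L{e^(-9t)} = 1/(s + 9).
Then apply L{t·g(t)} = -d/ds[H(s)] with H(s) = 1/(s + 9):
differentiating 1 time and applying the sign gives (s + 9)^(-2).

G(s) = (s + 9)^(-2)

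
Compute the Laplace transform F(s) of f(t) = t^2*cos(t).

L{cos(t)} = s/(s^2 + 1).
Then apply L{t^2·g(t)} = (-1)^2 d^2/ds^2[G(s)] with G(s) = s/(s^2 + 1):
differentiating 2 times and applying the sign gives 2*s*(s^2 - 3)/(s^2 + 1)^3.

F(s) = 2*s*(s^2 - 3)/(s^2 + 1)^3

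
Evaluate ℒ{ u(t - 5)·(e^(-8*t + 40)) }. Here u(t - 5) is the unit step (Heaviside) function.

exp(-5*s)/(s + 8)

By the second shifting theorem, L{u(t - c)·g(t - c)} = e^(-cs)·G(s) with c = 5 and G(s) = L{g(t)}.
L{e^(-8t)} = 1/(s + 8).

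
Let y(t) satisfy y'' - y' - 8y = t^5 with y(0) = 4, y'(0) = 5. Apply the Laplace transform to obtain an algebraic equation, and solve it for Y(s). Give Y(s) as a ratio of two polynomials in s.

Y(s) = (4*s^7 + s^6 + 120)/(s^8 - s^7 - 8*s^6)

Apply the Laplace transform to the equation.
With L{y''} = s^2 Y - s·y(0) - y'(0) and L{y'} = sY - y(0), with y(0) = 4, y'(0) = 5: the LHS transforms to (s^2 - s - 8)Y - (4*s + 1).
The right side is L{t^5} = 120/s^6.
So (s^2 - s - 8)Y = 120/s^6 + (4*s + 1).
Divide through and combine into a single rational function.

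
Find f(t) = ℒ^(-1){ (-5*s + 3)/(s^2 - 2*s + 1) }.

Factor the denominator: s^2 - 2*s + 1 = (s - 1)^2.
Partial fraction decomposition gives [-5/(s - 1)] + [-2/(s - 1)^2].
Invert each term: -5/(s - 1) ↔ -5e^(t); -2/(s - 1)^2 ↔ -2t·e^(t).

f(t) = -2*t*exp(t) - 5*exp(t)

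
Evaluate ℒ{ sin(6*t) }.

L{sin(6t)} = 6/(s^2 + 36).

6/(s^2 + 36)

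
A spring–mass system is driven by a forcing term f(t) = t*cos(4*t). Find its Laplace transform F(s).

L{cos(4t)} = s/(s^2 + 16).
Then apply L{t·g(t)} = -d/ds[G(s)] with G(s) = s/(s^2 + 16):
differentiating 1 time and applying the sign gives (s - 4)*(s + 4)/(s^2 + 16)^2.

F(s) = (s - 4)*(s + 4)/(s^2 + 16)^2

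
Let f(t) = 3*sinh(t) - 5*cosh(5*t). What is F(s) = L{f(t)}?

F(s) = -5*s/(s^2 - 25) + 3/(s^2 - 1)

By linearity of the Laplace transform, transform each term separately.
(-5)·[L{cosh(5t)} = s/(s^2 - 25)]; (3)·[L{sinh(t)} = 1/(s^2 - 1)].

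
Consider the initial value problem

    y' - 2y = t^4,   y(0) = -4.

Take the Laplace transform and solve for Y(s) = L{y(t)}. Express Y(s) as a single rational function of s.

Laplace-transform each side.
Using L{y'} = sY - y(0) = sY - (-4), the left side becomes (s - 2)Y - (-4).
The right side is L{t^4} = 24/s^5.
So (s - 2)Y = 24/s^5 + (-4).
Solve for Y(s) and write it as one ratio of polynomials.

Y(s) = (-4*s^5 + 24)/(s^6 - 2*s^5)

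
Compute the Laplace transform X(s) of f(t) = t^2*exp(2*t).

X(s) = 2/(s - 2)^3

L{e^(2t)} = 1/(s - 2).
Then apply L{t^2·g(t)} = (-1)^2 d^2/ds^2[G(s)] with G(s) = 1/(s - 2):
differentiating 2 times and applying the sign gives 2/(s - 2)^3.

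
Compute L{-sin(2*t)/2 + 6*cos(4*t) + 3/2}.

6*s/(s^2 + 16) - 1/(s^2 + 4) + 3/(2*s)

Apply the Laplace transform termwise.
(6)·[L{cos(4t)} = s/(s^2 + 16)]; (-1/2)·[L{sin(2t)} = 2/(s^2 + 4)]; L{3/2} = (3/2)/s.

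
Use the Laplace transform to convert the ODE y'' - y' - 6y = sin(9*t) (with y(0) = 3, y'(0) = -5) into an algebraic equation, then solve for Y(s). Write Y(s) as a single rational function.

Transform both sides with L{·}.
Using L{y''} = s^2 Y - s·y(0) - y'(0) and L{y'} = sY - y(0), with y(0) = 3, y'(0) = -5, the left side becomes (s^2 - s - 6)Y - (3*s - 8).
The right side is L{sin(9*t)} = 9/(s^2 + 81).
So (s^2 - s - 6)Y = 9/(s^2 + 81) + (3*s - 8).
Solve for Y(s) and write it as one ratio of polynomials.

Y(s) = (3*s^3 - 8*s^2 + 243*s - 639)/(s^4 - s^3 + 75*s^2 - 81*s - 486)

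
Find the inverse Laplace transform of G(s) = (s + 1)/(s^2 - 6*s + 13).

2*exp(3*t)*sin(2*t) + exp(3*t)*cos(2*t)

Complete the square in the denominator: s^2 - 6*s + 13 = (s - 3)^2 + 2^2.
Split the numerator to match: s + 1 = 1·(s - 3) + 2·2.
Invert each term: 1·(s - 3)/((s - 3)^2 + 4) ↔ e^(3t)cos(2t); 2·2/((s - 3)^2 + 4) ↔ 2e^(3t)sin(2t).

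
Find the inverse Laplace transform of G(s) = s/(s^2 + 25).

Since L{cos(5t)} = s/(s^2 + 25), the inverse is cos(5*t).

cos(5*t)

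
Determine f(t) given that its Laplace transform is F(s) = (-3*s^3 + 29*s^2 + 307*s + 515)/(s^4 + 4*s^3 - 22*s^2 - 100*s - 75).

Factor the denominator: s^4 + 4*s^3 - 22*s^2 - 100*s - 75 = (s - 5)*(s + 1)*(s + 3)*(s + 5).
Partial fraction decomposition gives [-5/(s + 1)] + [5/(s - 5)] + [-2/(s + 3)] + [-1/(s + 5)].
Invert each term: -5/(s + 1) ↔ -5e^(-t); 5/(s - 5) ↔ 5e^(5t); -2/(s + 3) ↔ -2e^(-3t); -1/(s + 5) ↔ -e^(-5t).

f(t) = 5*exp(5*t) - 5*exp(-t) - 2*exp(-3*t) - exp(-5*t)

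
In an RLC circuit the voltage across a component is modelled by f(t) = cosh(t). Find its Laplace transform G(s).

L{cosh(t)} = s/(s^2 - 1).

G(s) = s/(s^2 - 1)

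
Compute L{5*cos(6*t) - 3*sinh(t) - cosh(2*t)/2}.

Apply the Laplace transform termwise.
(-1/2)·[L{cosh(2t)} = s/(s^2 - 4)]; (-3)·[L{sinh(t)} = 1/(s^2 - 1)]; (5)·[L{cos(6t)} = s/(s^2 + 36)].

5*s/(s^2 + 36) - s/(2*(s^2 - 4)) - 3/(s^2 - 1)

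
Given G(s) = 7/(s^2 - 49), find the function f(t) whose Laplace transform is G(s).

Since L{sinh(7t)} = 7/(s^2 - 49), the inverse is sinh(7*t).

f(t) = sinh(7*t)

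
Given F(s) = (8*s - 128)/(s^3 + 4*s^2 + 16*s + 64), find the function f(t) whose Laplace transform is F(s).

Factor the denominator: s^3 + 4*s^2 + 16*s + 64 = (s + 4)*(s^2 + 16).
Partial fraction decomposition gives [-5/(s + 4)] + [5*s/(s^2 + 16)] + [-12/(s^2 + 16)].
Invert each term: -5/(s + 4) ↔ -5e^(-4t); 5·s/(s^2 + 16) ↔ 5cos(4t); -3·4/(s^2 + 16) ↔ -3sin(4t).

f(t) = -3*sin(4*t) + 5*cos(4*t) - 5*exp(-4*t)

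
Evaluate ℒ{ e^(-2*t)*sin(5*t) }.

L{sin(5t)} = 5/(s^2 + 25).
By the first shifting theorem, multiplying by e^(-2t) replaces s with s + 2.

5/((s + 2)^2 + 25)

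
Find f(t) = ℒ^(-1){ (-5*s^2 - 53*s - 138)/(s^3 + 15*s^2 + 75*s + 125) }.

Factor the denominator: s^3 + 15*s^2 + 75*s + 125 = (s + 5)^3.
Partial fraction decomposition gives [-5/(s + 5)] + [-3/(s + 5)^2] + [2/(s + 5)^3].
Invert each term: -5/(s + 5) ↔ -5e^(-5t); -3/(s + 5)^2 ↔ -3t·e^(-5t); 2/(s + 5)^3 ↔ (1)t^2·e^(-5t).

f(t) = t^2*exp(-5*t) - 3*t*exp(-5*t) - 5*exp(-5*t)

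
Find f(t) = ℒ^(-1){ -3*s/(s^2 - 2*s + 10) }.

f(t) = -exp(t)*sin(3*t) - 3*exp(t)*cos(3*t)

Complete the square in the denominator: s^2 - 2*s + 10 = (s - 1)^2 + 3^2.
Split the numerator to match: -3*s = -3·(s - 1) - 1·3.
Invert each term: -3·(s - 1)/((s - 1)^2 + 9) ↔ -3e^(t)cos(3t); -1·3/((s - 1)^2 + 9) ↔ -e^(t)sin(3t).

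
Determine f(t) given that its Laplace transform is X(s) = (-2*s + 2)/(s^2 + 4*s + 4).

Factor the denominator: s^2 + 4*s + 4 = (s + 2)^2.
Partial fraction decomposition gives [-2/(s + 2)] + [6/(s + 2)^2].
Invert each term: -2/(s + 2) ↔ -2e^(-2t); 6/(s + 2)^2 ↔ 6t·e^(-2t).

f(t) = 6*t*exp(-2*t) - 2*exp(-2*t)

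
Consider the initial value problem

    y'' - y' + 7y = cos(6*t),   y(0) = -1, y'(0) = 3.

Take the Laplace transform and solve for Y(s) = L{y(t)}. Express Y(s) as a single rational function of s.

Y(s) = (-s^3 + 4*s^2 - 35*s + 144)/(s^4 - s^3 + 43*s^2 - 36*s + 252)

Transform both sides with L{·}.
With L{y''} = s^2 Y - s·y(0) - y'(0) and L{y'} = sY - y(0), with y(0) = -1, y'(0) = 3: the LHS transforms to (s^2 - s + 7)Y - (-s + 4).
The right side is L{cos(6*t)} = s/(s^2 + 36).
So (s^2 - s + 7)Y = s/(s^2 + 36) + (-s + 4).
Solve for Y(s) and write it as one ratio of polynomials.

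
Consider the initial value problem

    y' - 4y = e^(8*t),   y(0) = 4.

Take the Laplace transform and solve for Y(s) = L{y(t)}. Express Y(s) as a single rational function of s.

Y(s) = (4*s - 31)/(s^2 - 12*s + 32)

Take the Laplace transform of both sides.
With L{y'} = sY - y(0) = sY - 4: the LHS transforms to (s - 4)Y - (4).
The right side is L{e^(8*t)} = 1/(s - 8).
So (s - 4)Y = 1/(s - 8) + (4).
Divide through and combine into a single rational function.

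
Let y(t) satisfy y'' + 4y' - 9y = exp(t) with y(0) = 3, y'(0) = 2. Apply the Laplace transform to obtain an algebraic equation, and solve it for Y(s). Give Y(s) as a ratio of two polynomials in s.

Transform both sides with L{·}.
Using L{y''} = s^2 Y - s·y(0) - y'(0) and L{y'} = sY - y(0), with y(0) = 3, y'(0) = 2, the left side becomes (s^2 + 4*s - 9)Y - (3*s + 14).
The right side is L{exp(t)} = 1/(s - 1).
So (s^2 + 4*s - 9)Y = 1/(s - 1) + (3*s + 14).
Divide through and combine into a single rational function.

Y(s) = (3*s^2 + 11*s - 13)/(s^3 + 3*s^2 - 13*s + 9)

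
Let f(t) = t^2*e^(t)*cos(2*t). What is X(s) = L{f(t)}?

L{cos(2t)} = s/(s^2 + 4).
Multiplying by e^(t) shifts s → s - 1, so L{e^(t)*cos(2*t)} = (s - 1)/((s - 1)^2 + 4).
Then apply L{t^2·g(t)} = (-1)^2 d^2/ds^2[G(s)] with G(s) = (s - 1)/((s - 1)^2 + 4):
differentiating 2 times and applying the sign gives 2*(s - 1)*(s^2 - 2*s - 11)/(s^2 - 2*s + 5)^3.

X(s) = 2*(s - 1)*(s^2 - 2*s - 11)/(s^2 - 2*s + 5)^3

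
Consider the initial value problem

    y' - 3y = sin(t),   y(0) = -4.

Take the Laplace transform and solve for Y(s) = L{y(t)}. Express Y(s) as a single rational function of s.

Y(s) = (-4*s^2 - 3)/(s^3 - 3*s^2 + s - 3)

Transform both sides with L{·}.
The derivative rules (L{y'} = sY - y(0) = sY - (-4)) turn the left side into (s - 3)Y - (-4).
The right side is L{sin(t)} = 1/(s^2 + 1).
So (s - 3)Y = 1/(s^2 + 1) + (-4).
Divide through and combine into a single rational function.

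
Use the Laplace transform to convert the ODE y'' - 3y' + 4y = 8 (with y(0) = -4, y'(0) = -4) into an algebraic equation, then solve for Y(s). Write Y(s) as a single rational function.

Y(s) = (-4*s^2 + 8*s + 8)/(s^3 - 3*s^2 + 4*s)

Transform both sides with L{·}.
Using L{y''} = s^2 Y - s·y(0) - y'(0) and L{y'} = sY - y(0), with y(0) = -4, y'(0) = -4, the left side becomes (s^2 - 3*s + 4)Y - (-4*s + 8).
The right side is L{8} = 8/s.
So (s^2 - 3*s + 4)Y = 8/s + (-4*s + 8).
Solve for Y(s) and write it as one ratio of polynomials.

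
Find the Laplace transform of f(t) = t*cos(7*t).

L{cos(7t)} = s/(s^2 + 49).
Then apply L{t·g(t)} = -d/ds[H(s)] with H(s) = s/(s^2 + 49):
differentiating 1 time and applying the sign gives (s - 7)*(s + 7)/(s^2 + 49)^2.

(s - 7)*(s + 7)/(s^2 + 49)^2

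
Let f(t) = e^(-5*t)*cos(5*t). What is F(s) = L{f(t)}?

F(s) = (s + 5)/((s + 5)^2 + 25)

L{cos(5t)} = s/(s^2 + 25).
By the first shifting theorem, multiplying by e^(-5t) replaces s with s + 5.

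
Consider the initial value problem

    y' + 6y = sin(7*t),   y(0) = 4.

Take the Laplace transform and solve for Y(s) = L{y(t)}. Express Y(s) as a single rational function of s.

Laplace-transform each side.
With L{y'} = sY - y(0) = sY - 4: the LHS transforms to (s + 6)Y - (4).
The right side is L{sin(7*t)} = 7/(s^2 + 49).
So (s + 6)Y = 7/(s^2 + 49) + (4).
Isolate Y and clear denominators.

Y(s) = (4*s^2 + 203)/(s^3 + 6*s^2 + 49*s + 294)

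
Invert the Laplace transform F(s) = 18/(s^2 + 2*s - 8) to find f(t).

f(t) = 6*exp(-t)*sinh(3*t)

Rewrite the denominator: s^2 + 2*s - 8 = (s + 1)^2 - 9.
The form in (s + 1) signals a first-shifting-theorem factor e^(-t).
Since L{sinh(3t)} = 3/(s^2 - 9), the inverse is exp(-t)*sinh(3*t), scaled by 6.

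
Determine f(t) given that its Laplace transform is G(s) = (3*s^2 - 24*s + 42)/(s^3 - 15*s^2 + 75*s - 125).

f(t) = -3*t^2*exp(5*t)/2 + 6*t*exp(5*t) + 3*exp(5*t)

Factor the denominator: s^3 - 15*s^2 + 75*s - 125 = (s - 5)^3.
Partial fraction decomposition gives [3/(s - 5)] + [6/(s - 5)^2] + [-3/(s - 5)^3].
Invert each term: 3/(s - 5) ↔ 3e^(5t); 6/(s - 5)^2 ↔ 6t·e^(5t); -3/(s - 5)^3 ↔ (-3/2)t^2·e^(5t).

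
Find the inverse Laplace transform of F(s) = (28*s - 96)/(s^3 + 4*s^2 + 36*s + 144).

Factor the denominator: s^3 + 4*s^2 + 36*s + 144 = (s + 4)*(s^2 + 36).
Partial fraction decomposition gives [-4/(s + 4)] + [4*s/(s^2 + 36)] + [12/(s^2 + 36)].
Invert each term: -4/(s + 4) ↔ -4e^(-4t); 4·s/(s^2 + 36) ↔ 4cos(6t); 2·6/(s^2 + 36) ↔ 2sin(6t).

2*sin(6*t) + 4*cos(6*t) - 4*exp(-4*t)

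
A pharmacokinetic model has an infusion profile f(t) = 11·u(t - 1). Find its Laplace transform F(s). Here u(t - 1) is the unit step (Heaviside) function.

F(s) = 11*exp(-s)/s

By the second shifting theorem, L{u(t - c)·g(t - c)} = e^(-cs)·G(s) with c = 1 and G(s) = L{g(t)}.
L{11} = 11/s.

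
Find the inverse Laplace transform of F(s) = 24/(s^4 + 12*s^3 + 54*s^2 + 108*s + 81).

Rewrite the denominator: s^4 + 12*s^3 + 54*s^2 + 108*s + 81 = (s + 3)^4.
The form in (s + 3) signals a first-shifting-theorem factor e^(-3t).
Since L{t^3} = 3!/s^4 = 6/s^4, the inverse is t^3*exp(-3*t), scaled by 4.

4*t^3*exp(-3*t)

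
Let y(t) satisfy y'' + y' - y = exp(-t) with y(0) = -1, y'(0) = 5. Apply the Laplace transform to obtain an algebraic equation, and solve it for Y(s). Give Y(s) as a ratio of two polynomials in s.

Y(s) = (-s^2 + 3*s + 5)/(s^3 + 2*s^2 - 1)

Transform both sides with L{·}.
The derivative rules (L{y''} = s^2 Y - s·y(0) - y'(0) and L{y'} = sY - y(0), with y(0) = -1, y'(0) = 5) turn the left side into (s^2 + s - 1)Y - (-s + 4).
The right side is L{exp(-t)} = 1/(s + 1).
So (s^2 + s - 1)Y = 1/(s + 1) + (-s + 4).
Isolate Y and clear denominators.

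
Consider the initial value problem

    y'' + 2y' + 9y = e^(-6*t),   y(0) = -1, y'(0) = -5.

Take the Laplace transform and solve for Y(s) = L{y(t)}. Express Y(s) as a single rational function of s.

Y(s) = (-s^2 - 13*s - 41)/(s^3 + 8*s^2 + 21*s + 54)

Transform both sides with L{·}.
Using L{y''} = s^2 Y - s·y(0) - y'(0) and L{y'} = sY - y(0), with y(0) = -1, y'(0) = -5, the left side becomes (s^2 + 2*s + 9)Y - (-s - 7).
The right side is L{e^(-6*t)} = 1/(s + 6).
So (s^2 + 2*s + 9)Y = 1/(s + 6) + (-s - 7).
Solve for Y(s) and write it as one ratio of polynomials.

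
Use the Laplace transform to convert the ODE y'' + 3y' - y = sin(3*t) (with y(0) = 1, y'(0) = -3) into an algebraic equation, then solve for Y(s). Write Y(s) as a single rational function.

Y(s) = (s^3 + 9*s + 3)/(s^4 + 3*s^3 + 8*s^2 + 27*s - 9)

Apply the Laplace transform to the equation.
With L{y''} = s^2 Y - s·y(0) - y'(0) and L{y'} = sY - y(0), with y(0) = 1, y'(0) = -3: the LHS transforms to (s^2 + 3*s - 1)Y - (s).
The right side is L{sin(3*t)} = 3/(s^2 + 9).
So (s^2 + 3*s - 1)Y = 3/(s^2 + 9) + (s).
Isolate Y and clear denominators.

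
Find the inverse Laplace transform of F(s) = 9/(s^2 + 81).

Since L{sin(9t)} = 9/(s^2 + 81), the inverse is sin(9*t).

sin(9*t)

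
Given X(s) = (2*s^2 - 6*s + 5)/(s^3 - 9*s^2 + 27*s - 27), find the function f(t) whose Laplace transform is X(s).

f(t) = 5*t^2*exp(3*t)/2 + 6*t*exp(3*t) + 2*exp(3*t)

Factor the denominator: s^3 - 9*s^2 + 27*s - 27 = (s - 3)^3.
Partial fraction decomposition gives [2/(s - 3)] + [6/(s - 3)^2] + [5/(s - 3)^3].
Invert each term: 2/(s - 3) ↔ 2e^(3t); 6/(s - 3)^2 ↔ 6t·e^(3t); 5/(s - 3)^3 ↔ (5/2)t^2·e^(3t).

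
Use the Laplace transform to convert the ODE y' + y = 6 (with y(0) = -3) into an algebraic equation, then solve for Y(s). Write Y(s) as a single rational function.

Apply the Laplace transform to the equation.
Using L{y'} = sY - y(0) = sY - (-3), the left side becomes (s + 1)Y - (-3).
The right side is L{6} = 6/s.
So (s + 1)Y = 6/s + (-3).
Divide through and combine into a single rational function.

Y(s) = (-3*s + 6)/(s^2 + s)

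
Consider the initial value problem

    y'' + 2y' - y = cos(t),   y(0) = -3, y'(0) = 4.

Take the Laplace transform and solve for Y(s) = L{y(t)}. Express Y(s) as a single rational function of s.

Laplace-transform each side.
The derivative rules (L{y''} = s^2 Y - s·y(0) - y'(0) and L{y'} = sY - y(0), with y(0) = -3, y'(0) = 4) turn the left side into (s^2 + 2*s - 1)Y - (-3*s - 2).
The right side is L{cos(t)} = s/(s^2 + 1).
So (s^2 + 2*s - 1)Y = s/(s^2 + 1) + (-3*s - 2).
Solve for Y(s) and write it as one ratio of polynomials.

Y(s) = (-3*s^3 - 2*s^2 - 2*s - 2)/(s^4 + 2*s^3 + 2*s - 1)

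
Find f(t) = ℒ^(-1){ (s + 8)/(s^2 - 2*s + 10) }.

Complete the square in the denominator: s^2 - 2*s + 10 = (s - 1)^2 + 3^2.
Split the numerator to match: s + 8 = 1·(s - 1) + 3·3.
Invert each term: 1·(s - 1)/((s - 1)^2 + 9) ↔ e^(t)cos(3t); 3·3/((s - 1)^2 + 9) ↔ 3e^(t)sin(3t).

f(t) = 3*exp(t)*sin(3*t) + exp(t)*cos(3*t)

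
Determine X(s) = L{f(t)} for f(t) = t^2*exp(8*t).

L{e^(8t)} = 1/(s - 8).
Then apply L{t^2·g(t)} = (-1)^2 d^2/ds^2[G(s)] with G(s) = 1/(s - 8):
differentiating 2 times and applying the sign gives 2/(s - 8)^3.

X(s) = 2/(s - 8)^3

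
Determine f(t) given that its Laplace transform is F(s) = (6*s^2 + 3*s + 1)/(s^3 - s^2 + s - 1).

f(t) = 5*exp(t) + 4*sin(t) + cos(t)

Factor the denominator: s^3 - s^2 + s - 1 = (s - 1)*(s^2 + 1).
Partial fraction decomposition gives [5/(s - 1)] + [s/(s^2 + 1)] + [4/(s^2 + 1)].
Invert each term: 5/(s - 1) ↔ 5e^(t); 1·s/(s^2 + 1) ↔ cos(t); 4·1/(s^2 + 1) ↔ 4sin(t).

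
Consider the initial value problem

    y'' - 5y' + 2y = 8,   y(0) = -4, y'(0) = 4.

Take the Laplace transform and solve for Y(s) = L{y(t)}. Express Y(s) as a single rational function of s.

Y(s) = (-4*s^2 + 24*s + 8)/(s^3 - 5*s^2 + 2*s)

Laplace-transform each side.
The derivative rules (L{y''} = s^2 Y - s·y(0) - y'(0) and L{y'} = sY - y(0), with y(0) = -4, y'(0) = 4) turn the left side into (s^2 - 5*s + 2)Y - (-4*s + 24).
The right side is L{8} = 8/s.
So (s^2 - 5*s + 2)Y = 8/s + (-4*s + 24).
Divide through and combine into a single rational function.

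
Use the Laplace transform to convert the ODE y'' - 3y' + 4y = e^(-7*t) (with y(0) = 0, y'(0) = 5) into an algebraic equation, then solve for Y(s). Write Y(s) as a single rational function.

Apply the Laplace transform to the equation.
With L{y''} = s^2 Y - s·y(0) - y'(0) and L{y'} = sY - y(0), with y(0) = 0, y'(0) = 5: the LHS transforms to (s^2 - 3*s + 4)Y - (5).
The right side is L{e^(-7*t)} = 1/(s + 7).
So (s^2 - 3*s + 4)Y = 1/(s + 7) + (5).
Divide through and combine into a single rational function.

Y(s) = (5*s + 36)/(s^3 + 4*s^2 - 17*s + 28)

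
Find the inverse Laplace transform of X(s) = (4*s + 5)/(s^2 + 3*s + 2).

exp(-t) + 3*exp(-2*t)

Factor the denominator: s^2 + 3*s + 2 = (s + 1)*(s + 2).
Partial fraction decomposition gives [1/(s + 1)] + [3/(s + 2)].
Invert each term: 1/(s + 1) ↔ e^(-t); 3/(s + 2) ↔ 3e^(-2t).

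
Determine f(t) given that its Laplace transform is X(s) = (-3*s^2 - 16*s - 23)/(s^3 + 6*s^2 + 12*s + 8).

Factor the denominator: s^3 + 6*s^2 + 12*s + 8 = (s + 2)^3.
Partial fraction decomposition gives [-3/(s + 2)] + [-4/(s + 2)^2] + [-3/(s + 2)^3].
Invert each term: -3/(s + 2) ↔ -3e^(-2t); -4/(s + 2)^2 ↔ -4t·e^(-2t); -3/(s + 2)^3 ↔ (-3/2)t^2·e^(-2t).

f(t) = -3*t^2*exp(-2*t)/2 - 4*t*exp(-2*t) - 3*exp(-2*t)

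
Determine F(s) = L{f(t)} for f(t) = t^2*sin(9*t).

L{sin(9t)} = 9/(s^2 + 81).
Then apply L{t^2·g(t)} = (-1)^2 d^2/ds^2[G(s)] with G(s) = 9/(s^2 + 81):
differentiating 2 times and applying the sign gives 54*(s^2 - 27)/(s^2 + 81)^3.

F(s) = 54*(s^2 - 27)/(s^2 + 81)^3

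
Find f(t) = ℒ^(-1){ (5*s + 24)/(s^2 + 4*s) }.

Factor the denominator: s^2 + 4*s = s*(s + 4).
Partial fraction decomposition gives [-1/(s + 4)] + [6/s].
Invert each term: -1/(s + 4) ↔ -e^(-4t); 6/(s - 0) ↔ 6e^(0t).

f(t) = 6 - exp(-4*t)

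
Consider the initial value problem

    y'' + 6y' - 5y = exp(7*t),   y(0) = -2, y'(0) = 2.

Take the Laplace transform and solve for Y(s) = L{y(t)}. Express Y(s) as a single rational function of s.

Y(s) = (-2*s^2 + 4*s + 71)/(s^3 - s^2 - 47*s + 35)

Transform both sides with L{·}.
With L{y''} = s^2 Y - s·y(0) - y'(0) and L{y'} = sY - y(0), with y(0) = -2, y'(0) = 2: the LHS transforms to (s^2 + 6*s - 5)Y - (-2*s - 10).
The right side is L{exp(7*t)} = 1/(s - 7).
So (s^2 + 6*s - 5)Y = 1/(s - 7) + (-2*s - 10).
Isolate Y and clear denominators.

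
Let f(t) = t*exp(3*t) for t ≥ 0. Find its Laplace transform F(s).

L{e^(3t)} = 1/(s - 3).
Then apply L{t·g(t)} = -d/ds[G(s)] with G(s) = 1/(s - 3):
differentiating 1 time and applying the sign gives (s - 3)^(-2).

F(s) = (s - 3)^(-2)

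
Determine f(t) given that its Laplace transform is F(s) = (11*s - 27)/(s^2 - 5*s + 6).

Factor the denominator: s^2 - 5*s + 6 = (s - 3)*(s - 2).
Partial fraction decomposition gives [6/(s - 3)] + [5/(s - 2)].
Invert each term: 6/(s - 3) ↔ 6e^(3t); 5/(s - 2) ↔ 5e^(2t).

f(t) = 6*exp(3*t) + 5*exp(2*t)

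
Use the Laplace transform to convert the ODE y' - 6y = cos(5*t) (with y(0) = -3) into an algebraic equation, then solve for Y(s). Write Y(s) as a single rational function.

Y(s) = (-3*s^2 + s - 75)/(s^3 - 6*s^2 + 25*s - 150)

Take the Laplace transform of both sides.
With L{y'} = sY - y(0) = sY - (-3): the LHS transforms to (s - 6)Y - (-3).
The right side is L{cos(5*t)} = s/(s^2 + 25).
So (s - 6)Y = s/(s^2 + 25) + (-3).
Divide through and combine into a single rational function.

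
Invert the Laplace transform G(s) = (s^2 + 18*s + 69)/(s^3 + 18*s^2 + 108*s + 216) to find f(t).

f(t) = -3*t^2*exp(-6*t)/2 + 6*t*exp(-6*t) + exp(-6*t)

Factor the denominator: s^3 + 18*s^2 + 108*s + 216 = (s + 6)^3.
Partial fraction decomposition gives [1/(s + 6)] + [6/(s + 6)^2] + [-3/(s + 6)^3].
Invert each term: 1/(s + 6) ↔ e^(-6t); 6/(s + 6)^2 ↔ 6t·e^(-6t); -3/(s + 6)^3 ↔ (-3/2)t^2·e^(-6t).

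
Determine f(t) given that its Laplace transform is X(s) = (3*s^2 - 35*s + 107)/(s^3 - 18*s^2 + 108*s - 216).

Factor the denominator: s^3 - 18*s^2 + 108*s - 216 = (s - 6)^3.
Partial fraction decomposition gives [3/(s - 6)] + [(s - 6)^(-2)] + [5/(s - 6)^3].
Invert each term: 3/(s - 6) ↔ 3e^(6t); 1/(s - 6)^2 ↔ t·e^(6t); 5/(s - 6)^3 ↔ (5/2)t^2·e^(6t).

f(t) = 5*t^2*exp(6*t)/2 + t*exp(6*t) + 3*exp(6*t)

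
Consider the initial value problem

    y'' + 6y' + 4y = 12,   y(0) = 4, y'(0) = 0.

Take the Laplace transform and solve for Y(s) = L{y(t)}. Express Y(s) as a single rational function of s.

Y(s) = (4*s^2 + 24*s + 12)/(s^3 + 6*s^2 + 4*s)

Apply the Laplace transform to the equation.
The derivative rules (L{y''} = s^2 Y - s·y(0) - y'(0) and L{y'} = sY - y(0), with y(0) = 4, y'(0) = 0) turn the left side into (s^2 + 6*s + 4)Y - (4*s + 24).
The right side is L{12} = 12/s.
So (s^2 + 6*s + 4)Y = 12/s + (4*s + 24).
Solve for Y(s) and write it as one ratio of polynomials.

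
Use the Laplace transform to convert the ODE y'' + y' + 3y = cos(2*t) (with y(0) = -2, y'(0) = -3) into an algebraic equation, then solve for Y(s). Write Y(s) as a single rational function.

Take the Laplace transform of both sides.
Using L{y''} = s^2 Y - s·y(0) - y'(0) and L{y'} = sY - y(0), with y(0) = -2, y'(0) = -3, the left side becomes (s^2 + s + 3)Y - (-2*s - 5).
The right side is L{cos(2*t)} = s/(s^2 + 4).
So (s^2 + s + 3)Y = s/(s^2 + 4) + (-2*s - 5).
Divide through and combine into a single rational function.

Y(s) = (-2*s^3 - 5*s^2 - 7*s - 20)/(s^4 + s^3 + 7*s^2 + 4*s + 12)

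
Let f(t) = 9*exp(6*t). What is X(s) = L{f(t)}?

X(s) = 9/(s - 6)

L{9} = 9/s.
By the first shifting theorem, multiplying by e^(6t) replaces s with s - 6.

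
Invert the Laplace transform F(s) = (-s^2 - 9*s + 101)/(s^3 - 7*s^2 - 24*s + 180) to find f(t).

Factor the denominator: s^3 - 7*s^2 - 24*s + 180 = (s - 6)^2*(s + 5).
Partial fraction decomposition gives [-2/(s - 6)] + [(s - 6)^(-2)] + [1/(s + 5)].
Invert each term: -2/(s - 6) ↔ -2e^(6t); 1/(s - 6)^2 ↔ t·e^(6t); 1/(s + 5) ↔ e^(-5t).

f(t) = t*exp(6*t) - 2*exp(6*t) + exp(-5*t)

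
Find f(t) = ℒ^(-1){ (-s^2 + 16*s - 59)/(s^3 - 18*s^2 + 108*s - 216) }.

f(t) = t^2*exp(6*t)/2 + 4*t*exp(6*t) - exp(6*t)

Factor the denominator: s^3 - 18*s^2 + 108*s - 216 = (s - 6)^3.
Partial fraction decomposition gives [-1/(s - 6)] + [4/(s - 6)^2] + [(s - 6)^(-3)].
Invert each term: -1/(s - 6) ↔ -e^(6t); 4/(s - 6)^2 ↔ 4t·e^(6t); 1/(s - 6)^3 ↔ (1/2)t^2·e^(6t).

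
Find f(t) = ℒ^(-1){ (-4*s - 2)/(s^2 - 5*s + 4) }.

Factor the denominator: s^2 - 5*s + 4 = (s - 4)*(s - 1).
Partial fraction decomposition gives [-6/(s - 4)] + [2/(s - 1)].
Invert each term: -6/(s - 4) ↔ -6e^(4t); 2/(s - 1) ↔ 2e^(t).

f(t) = -6*exp(4*t) + 2*exp(t)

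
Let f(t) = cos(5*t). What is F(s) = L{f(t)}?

F(s) = s/(s^2 + 25)

L{cos(5t)} = s/(s^2 + 25).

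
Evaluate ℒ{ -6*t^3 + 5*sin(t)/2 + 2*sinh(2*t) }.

5/(2*(s^2 + 1)) + 4/(s^2 - 4) - 36/s^4

The transform is linear, so treat each term independently.
(5/2)·[L{sin(t)} = 1/(s^2 + 1)]; (2)·[L{sinh(2t)} = 2/(s^2 - 4)]; (-6)·[L{t^3} = 3!/s^4 = 6/s^4].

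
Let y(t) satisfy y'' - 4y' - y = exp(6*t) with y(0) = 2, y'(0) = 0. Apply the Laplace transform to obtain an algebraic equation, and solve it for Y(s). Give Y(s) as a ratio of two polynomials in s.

Y(s) = (2*s^2 - 20*s + 49)/(s^3 - 10*s^2 + 23*s + 6)

Laplace-transform each side.
With L{y''} = s^2 Y - s·y(0) - y'(0) and L{y'} = sY - y(0), with y(0) = 2, y'(0) = 0: the LHS transforms to (s^2 - 4*s - 1)Y - (2*s - 8).
The right side is L{exp(6*t)} = 1/(s - 6).
So (s^2 - 4*s - 1)Y = 1/(s - 6) + (2*s - 8).
Divide through and combine into a single rational function.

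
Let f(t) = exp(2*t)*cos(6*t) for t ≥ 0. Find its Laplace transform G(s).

G(s) = (s - 2)/((s - 2)^2 + 36)

L{cos(6t)} = s/(s^2 + 36).
By the first shifting theorem, multiplying by e^(2t) replaces s with s - 2.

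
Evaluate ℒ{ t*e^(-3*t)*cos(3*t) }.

L{cos(3t)} = s/(s^2 + 9).
Multiplying by e^(-3t) shifts s → s + 3, so L{e^(-3*t)*cos(3*t)} = (s + 3)/((s + 3)^2 + 9).
Then apply L{t·g(t)} = -d/ds[G(s)] with G(s) = (s + 3)/((s + 3)^2 + 9):
differentiating 1 time and applying the sign gives s*(s + 6)/(s^2 + 6*s + 18)^2.

s*(s + 6)/(s^2 + 6*s + 18)^2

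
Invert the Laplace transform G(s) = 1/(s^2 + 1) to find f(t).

f(t) = sin(t)

Since L{sin(t)} = 1/(s^2 + 1), the inverse is sin(t).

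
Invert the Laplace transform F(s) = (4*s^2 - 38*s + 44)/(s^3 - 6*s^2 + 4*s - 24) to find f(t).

f(t) = -exp(6*t) - 4*sin(2*t) + 5*cos(2*t)

Factor the denominator: s^3 - 6*s^2 + 4*s - 24 = (s - 6)*(s^2 + 4).
Partial fraction decomposition gives [-1/(s - 6)] + [5*s/(s^2 + 4)] + [-8/(s^2 + 4)].
Invert each term: -1/(s - 6) ↔ -e^(6t); 5·s/(s^2 + 4) ↔ 5cos(2t); -4·2/(s^2 + 4) ↔ -4sin(2t).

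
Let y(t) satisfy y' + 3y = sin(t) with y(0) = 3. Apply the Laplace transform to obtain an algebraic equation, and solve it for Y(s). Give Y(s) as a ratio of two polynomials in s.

Laplace-transform each side.
With L{y'} = sY - y(0) = sY - 3: the LHS transforms to (s + 3)Y - (3).
The right side is L{sin(t)} = 1/(s^2 + 1).
So (s + 3)Y = 1/(s^2 + 1) + (3).
Divide through and combine into a single rational function.

Y(s) = (3*s^2 + 4)/(s^3 + 3*s^2 + s + 3)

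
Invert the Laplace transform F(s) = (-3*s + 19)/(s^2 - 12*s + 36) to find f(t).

Factor the denominator: s^2 - 12*s + 36 = (s - 6)^2.
Partial fraction decomposition gives [-3/(s - 6)] + [(s - 6)^(-2)].
Invert each term: -3/(s - 6) ↔ -3e^(6t); 1/(s - 6)^2 ↔ t·e^(6t).

f(t) = t*exp(6*t) - 3*exp(6*t)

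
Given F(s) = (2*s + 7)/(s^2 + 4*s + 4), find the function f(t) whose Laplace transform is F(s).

f(t) = 3*t*exp(-2*t) + 2*exp(-2*t)

Factor the denominator: s^2 + 4*s + 4 = (s + 2)^2.
Partial fraction decomposition gives [2/(s + 2)] + [3/(s + 2)^2].
Invert each term: 2/(s + 2) ↔ 2e^(-2t); 3/(s + 2)^2 ↔ 3t·e^(-2t).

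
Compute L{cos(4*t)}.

L{cos(4t)} = s/(s^2 + 16).

s/(s^2 + 16)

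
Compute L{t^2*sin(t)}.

L{sin(t)} = 1/(s^2 + 1).
Then apply L{t^2·g(t)} = (-1)^2 d^2/ds^2[G(s)] with G(s) = 1/(s^2 + 1):
differentiating 2 times and applying the sign gives 2*(3*s^2 - 1)/(s^2 + 1)^3.

2*(3*s^2 - 1)/(s^2 + 1)^3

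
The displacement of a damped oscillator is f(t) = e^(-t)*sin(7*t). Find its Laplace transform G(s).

L{sin(7t)} = 7/(s^2 + 49).
By the first shifting theorem, multiplying by e^(-t) replaces s with s + 1.

G(s) = 7/((s + 1)^2 + 49)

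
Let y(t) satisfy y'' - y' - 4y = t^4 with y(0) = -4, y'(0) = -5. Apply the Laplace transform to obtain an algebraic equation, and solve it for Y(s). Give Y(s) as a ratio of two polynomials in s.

Y(s) = (-4*s^6 - s^5 + 24)/(s^7 - s^6 - 4*s^5)

Laplace-transform each side.
With L{y''} = s^2 Y - s·y(0) - y'(0) and L{y'} = sY - y(0), with y(0) = -4, y'(0) = -5: the LHS transforms to (s^2 - s - 4)Y - (-4*s - 1).
The right side is L{t^4} = 24/s^5.
So (s^2 - s - 4)Y = 24/s^5 + (-4*s - 1).
Isolate Y and clear denominators.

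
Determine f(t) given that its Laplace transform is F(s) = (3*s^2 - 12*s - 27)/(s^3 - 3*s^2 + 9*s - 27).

f(t) = -2*exp(3*t) + sin(3*t) + 5*cos(3*t)

Factor the denominator: s^3 - 3*s^2 + 9*s - 27 = (s - 3)*(s^2 + 9).
Partial fraction decomposition gives [-2/(s - 3)] + [5*s/(s^2 + 9)] + [3/(s^2 + 9)].
Invert each term: -2/(s - 3) ↔ -2e^(3t); 5·s/(s^2 + 9) ↔ 5cos(3t); 1·3/(s^2 + 9) ↔ sin(3t).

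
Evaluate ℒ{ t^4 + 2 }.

Apply the Laplace transform termwise.
L{t^4} = 4!/s^5 = 24/s^5; L{2} = 2/s.

2/s + 24/s^5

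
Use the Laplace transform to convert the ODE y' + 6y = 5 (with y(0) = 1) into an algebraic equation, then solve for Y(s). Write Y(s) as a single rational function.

Y(s) = (s + 5)/(s^2 + 6*s)

Transform both sides with L{·}.
Using L{y'} = sY - y(0) = sY - 1, the left side becomes (s + 6)Y - (1).
The right side is L{5} = 5/s.
So (s + 6)Y = 5/s + (1).
Divide through and combine into a single rational function.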